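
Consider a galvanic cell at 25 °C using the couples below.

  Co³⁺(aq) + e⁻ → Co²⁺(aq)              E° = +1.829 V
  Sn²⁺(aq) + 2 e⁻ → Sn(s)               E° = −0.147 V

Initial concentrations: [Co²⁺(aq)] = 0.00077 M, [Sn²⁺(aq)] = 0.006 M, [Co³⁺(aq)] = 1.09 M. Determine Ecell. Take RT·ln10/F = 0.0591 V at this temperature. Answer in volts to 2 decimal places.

Co³⁺/Co²⁺ is reduced (cathode, E° = +1.829 V) and Sn²⁺/Sn is oxidized (anode).
E°cell = E°cat − E°an = +1.829 − (−0.147) = +1.976 V; n = 2.
For the overall reaction 2 Co³⁺(aq) + Sn(s) → 2 Co²⁺(aq) + Sn²⁺(aq), Q = ([Co²⁺(aq)]^2·[Sn²⁺(aq)]) / [Co³⁺(aq)]^2 = 2.99×10^−9, giving log Q = −8.524.
Applying E = E° − (RT ln10/nF)·log Q gives +1.976 − (0.0591/2)(−8.524) = +2.23 V.

+2.23 V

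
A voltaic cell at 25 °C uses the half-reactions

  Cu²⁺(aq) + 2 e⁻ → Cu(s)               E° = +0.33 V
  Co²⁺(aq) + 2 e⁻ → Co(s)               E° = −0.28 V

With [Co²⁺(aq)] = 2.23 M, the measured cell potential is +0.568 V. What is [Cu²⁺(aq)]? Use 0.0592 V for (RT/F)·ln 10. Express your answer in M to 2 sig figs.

With Cu²⁺/Cu at the cathode and Co²⁺/Co at the anode, E°cell = +0.33 − (−0.28) = +0.61 V (n = 2).
Rearranging E = E° − (0.0592/n)·log Q gives log Q = 2(+0.61 − (+0.568))/0.0592 = 1.419.
Balancing electrons gives Cu²⁺(aq) + Co(s) → Cu(s) + Co²⁺(aq); thus Q = [Co²⁺(aq)] / [Cu²⁺(aq)].
Isolating [Cu²⁺(aq)] in Q = 10^{1.419} yields log [Cu²⁺(aq)] = −1.071, i.e. 0.085 M.

0.085 M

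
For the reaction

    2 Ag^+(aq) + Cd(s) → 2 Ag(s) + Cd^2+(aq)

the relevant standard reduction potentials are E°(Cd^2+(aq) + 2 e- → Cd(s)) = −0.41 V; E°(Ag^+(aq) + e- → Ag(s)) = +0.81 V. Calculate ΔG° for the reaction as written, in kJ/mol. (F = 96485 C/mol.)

−235 kJ/mol

In the reaction as written Ag^+(aq) is reduced, so the Ag⁺/Ag couple is the cathode and Cd²⁺/Cd is the anode.
E°cell = +0.81 − (−0.41) = +1.22 V; balancing electrons gives n = 2.
ΔG° = −nFE°cell = −(2)(96485)(+1.22) J/mol = −235 kJ/mol.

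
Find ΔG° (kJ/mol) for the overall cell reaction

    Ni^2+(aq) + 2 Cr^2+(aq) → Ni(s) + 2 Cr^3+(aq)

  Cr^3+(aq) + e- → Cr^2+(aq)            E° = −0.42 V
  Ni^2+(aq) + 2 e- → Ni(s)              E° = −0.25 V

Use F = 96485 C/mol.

−32.8 kJ/mol

In the reaction as written Ni^2+(aq) is reduced, so the Ni²⁺/Ni couple is the cathode and Cr³⁺/Cr²⁺ is the anode.
E°cell = −0.25 − (−0.42) = +0.17 V; balancing electrons gives n = 2.
ΔG° = −nFE°cell = −(2)(96485)(+0.17) J/mol = −32.8 kJ/mol.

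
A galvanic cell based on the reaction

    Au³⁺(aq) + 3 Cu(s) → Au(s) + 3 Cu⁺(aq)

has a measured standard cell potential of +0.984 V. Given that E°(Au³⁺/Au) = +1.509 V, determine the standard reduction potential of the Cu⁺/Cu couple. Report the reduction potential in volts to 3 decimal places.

+0.525 V

In the reaction as written the Au³⁺/Au couple is reduced (cathode) and Cu⁺/Cu is oxidized (anode), so E°cell = E°(Au³⁺/Au) − E°(Cu⁺/Cu).
E°(Cu⁺/Cu) = E°(cathode) − E°cell = +1.509 − (+0.984) = +0.525 V.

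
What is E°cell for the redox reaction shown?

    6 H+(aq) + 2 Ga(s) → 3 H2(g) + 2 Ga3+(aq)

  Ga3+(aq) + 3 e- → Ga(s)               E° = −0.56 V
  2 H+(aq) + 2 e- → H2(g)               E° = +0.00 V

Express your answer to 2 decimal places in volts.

In the reaction as written, H+(aq) is reduced (cathode) and Ga3+(aq) is produced by oxidation at the anode.
E°cell = E°(cathode) − E°(anode) = +0.00 − (−0.56) = +0.56 V.
The positive value indicates the reaction is spontaneous as written.

+0.56 V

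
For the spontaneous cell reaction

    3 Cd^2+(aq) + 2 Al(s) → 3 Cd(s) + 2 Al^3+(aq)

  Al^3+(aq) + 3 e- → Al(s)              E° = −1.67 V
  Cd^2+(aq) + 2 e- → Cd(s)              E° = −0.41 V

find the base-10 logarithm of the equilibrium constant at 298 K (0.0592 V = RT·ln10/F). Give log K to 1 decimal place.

The Cd²⁺/Cd couple is reduced (cathode); E°cell = −0.41 − (−1.67) = +1.26 V with n = 6.
At equilibrium E = 0, so log K = nE°cell / 0.0592 = (6)(+1.26) / 0.0592 = 127.7.

log K = 127.7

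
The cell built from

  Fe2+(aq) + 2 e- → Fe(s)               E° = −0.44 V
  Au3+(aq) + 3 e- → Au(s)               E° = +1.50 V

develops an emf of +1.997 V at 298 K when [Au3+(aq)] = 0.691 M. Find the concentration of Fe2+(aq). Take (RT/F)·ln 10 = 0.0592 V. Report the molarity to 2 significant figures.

Au³⁺/Au is the cathode (higher E°); E°cell = +1.50 − (−0.44) = +1.94 V with n = 6.
Since E = E° − (0.0592/n)·log Q, log Q = n(E° − E)/0.0592 = −5.777.
Balancing electrons gives 2 Au3+(aq) + 3 Fe(s) → 2 Au(s) + 3 Fe2+(aq); thus Q = [Fe2+(aq)]^3 / [Au3+(aq)]^2.
Solving for the unknown gives log [Fe2+(aq)] = −2.033, so [Fe2+(aq)] ≈ 0.0093 M.

0.0093 M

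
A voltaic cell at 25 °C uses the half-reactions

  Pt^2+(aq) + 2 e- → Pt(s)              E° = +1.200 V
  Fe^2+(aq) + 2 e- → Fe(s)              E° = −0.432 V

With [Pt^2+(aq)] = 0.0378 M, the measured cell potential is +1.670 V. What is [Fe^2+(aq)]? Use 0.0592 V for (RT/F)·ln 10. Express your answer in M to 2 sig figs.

0.0020 M

With Pt²⁺/Pt at the cathode and Fe²⁺/Fe at the anode, E°cell = +1.200 − (−0.432) = +1.632 V (n = 2).
Rearranging E = E° − (0.0592/n)·log Q gives log Q = 2(+1.632 − (+1.670))/0.0592 = −1.284.
Balancing electrons gives Pt^2+(aq) + Fe(s) → Pt(s) + Fe^2+(aq); thus Q = [Fe^2+(aq)] / [Pt^2+(aq)].
Solving for the unknown gives log [Fe^2+(aq)] = −2.707, so [Fe^2+(aq)] ≈ 0.0020 M.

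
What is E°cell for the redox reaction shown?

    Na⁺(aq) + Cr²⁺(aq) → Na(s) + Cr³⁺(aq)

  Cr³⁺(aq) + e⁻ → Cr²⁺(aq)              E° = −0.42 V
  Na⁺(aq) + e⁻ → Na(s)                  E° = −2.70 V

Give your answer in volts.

−2.28 V

Na⁺(aq) gains electrons, so the Na⁺/Na couple is the cathode; the Cr³⁺/Cr²⁺ couple is the anode.
E°cell = E°(cathode) − E°(anode) = −2.70 − (−0.42) = −2.28 V.
The negative E°cell means the reaction is non-spontaneous in the direction written.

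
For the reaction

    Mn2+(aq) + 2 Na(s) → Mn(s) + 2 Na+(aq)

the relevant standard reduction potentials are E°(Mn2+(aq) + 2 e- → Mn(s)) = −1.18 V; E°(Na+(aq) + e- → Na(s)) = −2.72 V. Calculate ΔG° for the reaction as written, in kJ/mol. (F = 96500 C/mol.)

In the reaction as written Mn2+(aq) is reduced, so the Mn²⁺/Mn couple is the cathode and Na⁺/Na is the anode.
E°cell = −1.18 − (−2.72) = +1.54 V; balancing electrons gives n = 2.
ΔG° = −nFE°cell = −(2)(96500)(+1.54) J/mol = −297 kJ/mol.

−297 kJ/mol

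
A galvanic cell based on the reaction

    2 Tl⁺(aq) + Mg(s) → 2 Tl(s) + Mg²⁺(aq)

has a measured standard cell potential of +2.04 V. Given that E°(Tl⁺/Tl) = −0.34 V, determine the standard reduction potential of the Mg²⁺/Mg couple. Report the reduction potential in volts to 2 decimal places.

In the reaction as written the Tl⁺/Tl couple is reduced (cathode) and Mg²⁺/Mg is oxidized (anode), so E°cell = E°(Tl⁺/Tl) − E°(Mg²⁺/Mg).
E°(Mg²⁺/Mg) = E°(cathode) − E°cell = −0.34 − (+2.04) = −2.38 V.

−2.38 V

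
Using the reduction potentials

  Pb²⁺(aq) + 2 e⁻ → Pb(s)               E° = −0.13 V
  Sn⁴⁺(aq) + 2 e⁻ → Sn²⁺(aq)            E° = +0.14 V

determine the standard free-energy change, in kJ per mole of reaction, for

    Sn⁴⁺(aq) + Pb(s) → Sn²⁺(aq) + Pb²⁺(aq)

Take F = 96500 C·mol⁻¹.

In the reaction as written Sn⁴⁺(aq) is reduced, so the Sn⁴⁺/Sn²⁺ couple is the cathode and Pb²⁺/Pb is the anode.
E°cell = +0.14 − (−0.13) = +0.27 V; balancing electrons gives n = 2.
ΔG° = −nFE°cell = −(2)(96500)(+0.27) J/mol = −52.1 kJ/mol.

−52.1 kJ/mol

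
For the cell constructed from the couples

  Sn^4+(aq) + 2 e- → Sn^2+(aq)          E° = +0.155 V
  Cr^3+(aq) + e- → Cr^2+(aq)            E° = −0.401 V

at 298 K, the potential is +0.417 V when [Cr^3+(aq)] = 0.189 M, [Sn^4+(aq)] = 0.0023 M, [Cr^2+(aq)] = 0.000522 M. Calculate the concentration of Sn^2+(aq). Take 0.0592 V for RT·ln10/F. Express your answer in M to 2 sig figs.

Sn⁴⁺/Sn²⁺ is the cathode (higher E°); E°cell = +0.155 − (−0.401) = +0.556 V with n = 2.
Rearranging E = E° − (0.0592/n)·log Q gives log Q = 2(+0.556 − (+0.417))/0.0592 = 4.696.
The balanced reaction is Sn^4+(aq) + 2 Cr^2+(aq) → Sn^2+(aq) + 2 Cr^3+(aq), so Q = ([Sn^2+(aq)]·[Cr^3+(aq)]^2) / ([Sn^4+(aq)]·[Cr^2+(aq)]^2).
Solving for the unknown gives log [Sn^2+(aq)] = −3.060, so [Sn^2+(aq)] ≈ 0.00087 M.

0.00087 M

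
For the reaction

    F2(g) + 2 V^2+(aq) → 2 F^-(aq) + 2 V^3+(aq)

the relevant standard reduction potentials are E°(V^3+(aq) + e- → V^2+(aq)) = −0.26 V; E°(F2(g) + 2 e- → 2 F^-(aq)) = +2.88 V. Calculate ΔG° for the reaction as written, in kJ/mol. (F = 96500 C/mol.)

−606 kJ/mol

In the reaction as written F2(g) is reduced, so the F₂/F⁻ couple is the cathode and V³⁺/V²⁺ is the anode.
E°cell = +2.88 − (−0.26) = +3.14 V; balancing electrons gives n = 2.
ΔG° = −nFE°cell = −(2)(96500)(+3.14) J/mol = −606 kJ/mol.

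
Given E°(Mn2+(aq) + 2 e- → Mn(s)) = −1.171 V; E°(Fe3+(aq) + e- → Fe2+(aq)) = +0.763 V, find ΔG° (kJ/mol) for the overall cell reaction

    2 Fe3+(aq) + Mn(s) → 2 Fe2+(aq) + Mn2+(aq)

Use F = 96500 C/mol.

In the reaction as written Fe3+(aq) is reduced, so the Fe³⁺/Fe²⁺ couple is the cathode and Mn²⁺/Mn is the anode.
E°cell = +0.763 − (−1.171) = +1.934 V; balancing electrons gives n = 2.
ΔG° = −nFE°cell = −(2)(96500)(+1.934) J/mol = −373 kJ/mol.

−373 kJ/mol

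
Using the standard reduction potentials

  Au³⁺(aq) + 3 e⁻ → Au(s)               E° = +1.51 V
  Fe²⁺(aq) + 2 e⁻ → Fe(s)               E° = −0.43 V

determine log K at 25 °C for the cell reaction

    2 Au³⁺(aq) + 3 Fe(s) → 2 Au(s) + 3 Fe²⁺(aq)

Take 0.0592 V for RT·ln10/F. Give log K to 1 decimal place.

log K = 196.6

The Au³⁺/Au couple is reduced (cathode); E°cell = +1.51 − (−0.43) = +1.94 V with n = 6.
At equilibrium E = 0, so log K = nE°cell / 0.0592 = (6)(+1.94) / 0.0592 = 196.6.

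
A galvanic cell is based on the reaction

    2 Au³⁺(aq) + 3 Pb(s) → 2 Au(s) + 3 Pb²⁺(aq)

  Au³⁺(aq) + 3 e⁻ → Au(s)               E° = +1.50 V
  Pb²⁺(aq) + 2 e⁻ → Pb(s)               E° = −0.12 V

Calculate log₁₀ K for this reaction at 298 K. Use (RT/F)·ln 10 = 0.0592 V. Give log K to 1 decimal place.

The Au³⁺/Au couple is reduced (cathode); E°cell = +1.50 − (−0.12) = +1.62 V with n = 6.
At equilibrium E = 0, so log K = nE°cell / 0.0592 = (6)(+1.62) / 0.0592 = 164.2.

log K = 164.2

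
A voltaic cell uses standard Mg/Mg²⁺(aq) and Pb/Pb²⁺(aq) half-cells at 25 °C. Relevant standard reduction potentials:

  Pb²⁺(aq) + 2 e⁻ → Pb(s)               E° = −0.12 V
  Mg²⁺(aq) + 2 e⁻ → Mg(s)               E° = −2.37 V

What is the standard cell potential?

Of the two couples in this cell, the one with the more positive reduction potential is reduced at the cathode: here that is Pb²⁺/Pb (−0.12 V); Mg²⁺/Mg (−2.37 V) is the anode.
E°cell = E°(cathode) − E°(anode) = −0.12 − (−2.37) = +2.25 V.

+2.25 V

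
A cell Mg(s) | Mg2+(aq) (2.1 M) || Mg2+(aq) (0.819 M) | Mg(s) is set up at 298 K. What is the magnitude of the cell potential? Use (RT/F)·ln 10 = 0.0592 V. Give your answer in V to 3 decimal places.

0.012 V

For a concentration cell E°cell = 0, since both electrodes use the same couple.
The compartment with the higher Mg2+(aq) concentration (2.1 M) acts as the cathode; ions are reduced there and produced at the dilute (0.819 M) anode.
With n = 2, Ecell = −(0.0592/2)·log([dilute]/[conc]) = −(0.0592/2)·log(0.819/2.1) = +0.012 V.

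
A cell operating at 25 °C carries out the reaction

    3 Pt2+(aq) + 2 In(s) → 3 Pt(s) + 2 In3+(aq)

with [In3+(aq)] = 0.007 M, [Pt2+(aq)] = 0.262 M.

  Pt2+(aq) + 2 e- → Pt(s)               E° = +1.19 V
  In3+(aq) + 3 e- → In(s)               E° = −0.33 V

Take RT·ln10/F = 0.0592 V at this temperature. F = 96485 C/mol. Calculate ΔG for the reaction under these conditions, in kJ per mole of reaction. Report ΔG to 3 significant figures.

−895 kJ/mol

E°cell = +1.19 − (−0.33) = +1.52 V; the balanced reaction transfers n = 6 electrons.
Here Q = [In3+(aq)]^2 / [Pt2+(aq)]^3 = 0.00272 (log Q = −2.565), giving E = +1.52 − (0.0592/6)·(−2.565) = +1.5453 V.
Finally ΔG = −nFE = −(6)(96485 C/mol)(+1.5453 V) = −895 kJ/mol.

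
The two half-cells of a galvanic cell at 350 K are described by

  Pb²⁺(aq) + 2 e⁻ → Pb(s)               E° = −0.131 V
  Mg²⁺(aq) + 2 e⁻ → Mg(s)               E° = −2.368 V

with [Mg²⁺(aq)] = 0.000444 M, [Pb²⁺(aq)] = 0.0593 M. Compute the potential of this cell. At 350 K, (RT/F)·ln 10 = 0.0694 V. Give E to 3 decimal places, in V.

+2.311 V

Pb²⁺/Pb is reduced (cathode, E° = −0.131 V) and Mg²⁺/Mg is oxidized (anode).
The standard potential is −0.131 − (−2.368) = +2.237 V and the balanced reaction transfers n = 2 electrons.
For the overall reaction Pb²⁺(aq) + Mg(s) → Pb(s) + Mg²⁺(aq), Q = [Mg²⁺(aq)] / [Pb²⁺(aq)] = 0.00749, giving log Q = −2.126.
By the Nernst equation, E = +2.237 − (0.0694/2)·(−2.126) = +2.311 V.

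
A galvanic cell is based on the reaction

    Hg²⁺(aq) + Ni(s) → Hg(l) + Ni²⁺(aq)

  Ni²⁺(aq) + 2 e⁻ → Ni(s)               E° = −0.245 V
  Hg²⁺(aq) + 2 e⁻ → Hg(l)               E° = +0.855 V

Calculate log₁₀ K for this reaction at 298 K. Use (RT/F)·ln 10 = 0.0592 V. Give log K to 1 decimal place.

log K = 37.2

The Hg²⁺/Hg couple is reduced (cathode); E°cell = +0.855 − (−0.245) = +1.100 V with n = 2.
At equilibrium E = 0, so log K = nE°cell / 0.0592 = (2)(+1.100) / 0.0592 = 37.2.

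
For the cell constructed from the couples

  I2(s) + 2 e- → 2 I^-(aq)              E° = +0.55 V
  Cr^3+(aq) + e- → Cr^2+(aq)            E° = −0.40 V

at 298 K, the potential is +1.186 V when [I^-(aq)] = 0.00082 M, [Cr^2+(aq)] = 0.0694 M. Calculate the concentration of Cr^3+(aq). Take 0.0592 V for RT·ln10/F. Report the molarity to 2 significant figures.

The I₂/I⁻ couple has the larger reduction potential, so it is the cathode: E°cell = +0.55 − (−0.40) = +0.95 V and n = 2.
Since E = E° − (0.0592/n)·log Q, log Q = n(E° − E)/0.0592 = −7.973.
The balanced reaction is I2(s) + 2 Cr^2+(aq) → 2 I^-(aq) + 2 Cr^3+(aq), so Q = ([I^-(aq)]^2·[Cr^3+(aq)]^2) / [Cr^2+(aq)]^2.
Solving for the unknown gives log [Cr^3+(aq)] = −2.059, so [Cr^3+(aq)] ≈ 0.0087 M.

0.0087 M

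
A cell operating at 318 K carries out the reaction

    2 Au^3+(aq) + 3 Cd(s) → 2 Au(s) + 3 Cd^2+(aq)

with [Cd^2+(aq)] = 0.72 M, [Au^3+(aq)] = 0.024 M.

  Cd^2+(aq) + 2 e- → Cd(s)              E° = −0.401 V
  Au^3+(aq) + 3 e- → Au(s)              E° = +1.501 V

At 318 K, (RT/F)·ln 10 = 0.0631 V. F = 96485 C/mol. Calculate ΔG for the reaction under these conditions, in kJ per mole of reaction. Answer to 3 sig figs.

−1080 kJ/mol

E°cell = +1.501 − (−0.401) = +1.902 V; the balanced reaction transfers n = 6 electrons.
Here Q = [Cd^2+(aq)]^3 / [Au^3+(aq)]^2 = 648 (log Q = 2.812), giving E = +1.902 − (0.0631/6)·(2.812) = +1.8724 V.
ΔG = −nFE = −(6)(96485)(+1.8724) J/mol = −1080 kJ/mol.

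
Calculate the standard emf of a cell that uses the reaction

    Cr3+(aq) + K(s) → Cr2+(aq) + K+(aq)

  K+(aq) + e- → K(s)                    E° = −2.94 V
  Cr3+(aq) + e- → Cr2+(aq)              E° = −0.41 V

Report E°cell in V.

In the reaction as written, Cr3+(aq) is reduced (cathode) and K+(aq) is produced by oxidation at the anode.
E°cell = E°(cathode) − E°(anode) = −0.41 − (−2.94) = +2.53 V.

+2.53 V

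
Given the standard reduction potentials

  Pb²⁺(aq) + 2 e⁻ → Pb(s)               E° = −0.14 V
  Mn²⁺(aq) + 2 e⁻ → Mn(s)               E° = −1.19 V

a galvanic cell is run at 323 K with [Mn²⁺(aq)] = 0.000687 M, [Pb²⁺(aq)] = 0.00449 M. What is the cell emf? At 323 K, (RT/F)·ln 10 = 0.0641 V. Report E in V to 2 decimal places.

Pb²⁺/Pb is reduced (cathode, E° = −0.14 V) and Mn²⁺/Mn is oxidized (anode).
E°cell = −0.14 − (−1.19) = +1.05 V, with n = 2 electrons transferred.
For the overall reaction Pb²⁺(aq) + Mn(s) → Pb(s) + Mn²⁺(aq), Q = [Mn²⁺(aq)] / [Pb²⁺(aq)] = 0.153, giving log Q = −0.815.
E = E° − (0.0641/n)·log Q = +1.05 − (0.0641/2)(−0.815) = +1.08 V.

+1.08 V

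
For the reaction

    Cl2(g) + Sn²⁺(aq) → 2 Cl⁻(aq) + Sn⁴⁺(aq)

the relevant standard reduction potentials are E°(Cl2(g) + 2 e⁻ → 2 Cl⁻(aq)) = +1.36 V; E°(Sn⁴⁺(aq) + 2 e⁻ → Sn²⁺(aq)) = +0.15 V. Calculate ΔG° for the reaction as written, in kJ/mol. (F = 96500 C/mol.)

−234 kJ/mol

In the reaction as written Cl2(g) is reduced, so the Cl₂/Cl⁻ couple is the cathode and Sn⁴⁺/Sn²⁺ is the anode.
E°cell = +1.36 − (+0.15) = +1.21 V; balancing electrons gives n = 2.
ΔG° = −nFE°cell = −(2)(96500)(+1.21) J/mol = −234 kJ/mol.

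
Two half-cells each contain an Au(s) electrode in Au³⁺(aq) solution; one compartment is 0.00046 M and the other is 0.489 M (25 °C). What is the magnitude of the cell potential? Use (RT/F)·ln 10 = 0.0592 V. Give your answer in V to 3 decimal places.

For a concentration cell E°cell = 0, since both electrodes use the same couple.
The compartment with the higher Au³⁺(aq) concentration (0.489 M) acts as the cathode; ions are reduced there and produced at the dilute (0.00046 M) anode.
With n = 3, Ecell = −(0.0592/3)·log([dilute]/[conc]) = −(0.0592/3)·log(0.00046/0.489) = +0.060 V.

0.060 V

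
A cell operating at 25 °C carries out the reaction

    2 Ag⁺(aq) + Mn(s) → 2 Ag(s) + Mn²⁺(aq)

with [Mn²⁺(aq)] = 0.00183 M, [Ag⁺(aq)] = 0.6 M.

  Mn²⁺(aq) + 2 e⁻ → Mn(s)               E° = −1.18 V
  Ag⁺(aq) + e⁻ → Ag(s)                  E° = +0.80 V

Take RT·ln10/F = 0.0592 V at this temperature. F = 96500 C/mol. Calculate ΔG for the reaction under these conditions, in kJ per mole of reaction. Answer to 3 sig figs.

E°cell = +0.80 − (−1.18) = +1.98 V; the balanced reaction transfers n = 2 electrons.
Here Q = [Mn²⁺(aq)] / [Ag⁺(aq)]^2 = 0.00508 (log Q = −2.294), giving E = +1.98 − (0.0592/2)·(−2.294) = +2.0479 V.
Then ΔG = −nFE = −2 × 96500 × +2.0479 J/mol = −395 kJ/mol.

−395 kJ/mol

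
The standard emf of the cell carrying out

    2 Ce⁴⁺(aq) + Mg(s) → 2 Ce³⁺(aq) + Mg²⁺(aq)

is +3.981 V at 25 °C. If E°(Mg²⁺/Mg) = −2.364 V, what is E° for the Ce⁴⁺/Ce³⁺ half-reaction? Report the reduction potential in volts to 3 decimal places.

+1.617 V

In the reaction as written the Ce⁴⁺/Ce³⁺ couple is reduced (cathode) and Mg²⁺/Mg is oxidized (anode), so E°cell = E°(Ce⁴⁺/Ce³⁺) − E°(Mg²⁺/Mg).
E°(Ce⁴⁺/Ce³⁺) = E°cell + E°(anode) = +3.981 + (−2.364) = +1.617 V.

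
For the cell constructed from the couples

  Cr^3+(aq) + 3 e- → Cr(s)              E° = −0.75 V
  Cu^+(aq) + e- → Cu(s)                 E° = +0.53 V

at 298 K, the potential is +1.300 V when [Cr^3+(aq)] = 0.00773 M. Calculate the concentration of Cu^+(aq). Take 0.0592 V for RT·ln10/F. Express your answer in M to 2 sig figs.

With Cu⁺/Cu at the cathode and Cr³⁺/Cr at the anode, E°cell = +0.53 − (−0.75) = +1.28 V (n = 3).
From the Nernst equation, log Q = n(E° − E)/0.0592 = 3·(+1.28 − (+1.300))/0.0592 = −1.014.
Balancing electrons gives 3 Cu^+(aq) + Cr(s) → 3 Cu(s) + Cr^3+(aq); thus Q = [Cr^3+(aq)] / [Cu^+(aq)]^3.
Isolating [Cu^+(aq)] in Q = 10^{−1.014} yields log [Cu^+(aq)] = −0.366, i.e. 0.43 M.

0.43 M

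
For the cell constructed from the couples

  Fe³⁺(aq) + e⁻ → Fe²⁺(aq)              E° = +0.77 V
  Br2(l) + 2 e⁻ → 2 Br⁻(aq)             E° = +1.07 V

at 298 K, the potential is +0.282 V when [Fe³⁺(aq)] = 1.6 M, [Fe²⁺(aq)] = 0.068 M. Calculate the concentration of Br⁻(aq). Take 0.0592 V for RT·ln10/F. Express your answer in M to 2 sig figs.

The Br₂/Br⁻ couple has the larger reduction potential, so it is the cathode: E°cell = +1.07 − (+0.77) = +0.30 V and n = 2.
Since E = E° − (0.0592/n)·log Q, log Q = n(E° − E)/0.0592 = 0.608.
For Br2(l) + 2 Fe²⁺(aq) → 2 Br⁻(aq) + 2 Fe³⁺(aq), the reaction quotient is Q = ([Br⁻(aq)]^2·[Fe³⁺(aq)]^2) / [Fe²⁺(aq)]^2.
Isolating [Br⁻(aq)] in Q = 10^{0.608} yields log [Br⁻(aq)] = −1.068, i.e. 0.086 M.

0.086 M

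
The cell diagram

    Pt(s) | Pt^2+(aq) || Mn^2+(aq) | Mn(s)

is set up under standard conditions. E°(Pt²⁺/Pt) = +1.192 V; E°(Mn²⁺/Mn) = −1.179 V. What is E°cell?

−2.371 V

By convention the left-hand electrode in cell notation is the anode (oxidation) and the right-hand electrode is the cathode (reduction).
E°cell = E°(right) − E°(left) = −1.179 − (+1.192) = −2.371 V.
The negative sign shows that, as written, the cell would require an external voltage to drive the reaction.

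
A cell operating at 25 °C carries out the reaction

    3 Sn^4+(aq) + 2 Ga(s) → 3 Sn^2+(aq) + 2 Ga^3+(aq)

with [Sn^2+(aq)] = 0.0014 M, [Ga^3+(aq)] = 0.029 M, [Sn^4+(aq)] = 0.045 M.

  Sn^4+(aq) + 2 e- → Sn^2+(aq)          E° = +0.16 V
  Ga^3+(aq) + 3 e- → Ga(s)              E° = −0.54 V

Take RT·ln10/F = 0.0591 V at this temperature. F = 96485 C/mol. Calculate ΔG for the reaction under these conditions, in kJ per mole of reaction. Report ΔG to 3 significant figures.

−449 kJ/mol

The standard cell potential is +0.16 − (−0.54) = +0.70 V, with n = 6 electrons in the balanced equation.
The reaction quotient is ([Sn^2+(aq)]^3·[Ga^3+(aq)]^2) / [Sn^4+(aq)]^3 = 2.53×10^−8; by Nernst, E = +0.70 − (0.0591/6)(−7.596) = +0.7748 V.
ΔG = −nFE = −(6)(96485)(+0.7748) J/mol = −449 kJ/mol.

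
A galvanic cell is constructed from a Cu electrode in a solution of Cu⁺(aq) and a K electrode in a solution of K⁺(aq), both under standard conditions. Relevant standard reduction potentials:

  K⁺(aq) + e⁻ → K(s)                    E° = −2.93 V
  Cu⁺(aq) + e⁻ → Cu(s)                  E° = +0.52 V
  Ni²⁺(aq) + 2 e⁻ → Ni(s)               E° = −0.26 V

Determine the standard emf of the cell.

Of the two couples in this cell, the one with the more positive reduction potential is reduced at the cathode: here that is Cu⁺/Cu (+0.52 V); K⁺/K (−2.93 V) is the anode.
E°cell = E°(cathode) − E°(anode) = +0.52 − (−2.93) = +3.45 V.

+3.45 V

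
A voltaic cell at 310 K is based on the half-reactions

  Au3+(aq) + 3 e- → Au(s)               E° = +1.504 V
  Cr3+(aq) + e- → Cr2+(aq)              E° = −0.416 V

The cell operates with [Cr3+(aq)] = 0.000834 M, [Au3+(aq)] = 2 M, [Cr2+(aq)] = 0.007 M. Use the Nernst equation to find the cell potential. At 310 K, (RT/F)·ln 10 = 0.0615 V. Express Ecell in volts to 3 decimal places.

+1.983 V

The Au³⁺/Au couple has the more positive E°, so it is the cathode; Cr³⁺/Cr²⁺ is the anode.
The standard potential is +1.504 − (−0.416) = +1.920 V and the balanced reaction transfers n = 3 electrons.
Balancing gives Au3+(aq) + 3 Cr2+(aq) → Au(s) + 3 Cr3+(aq); hence Q = [Cr3+(aq)]^3 / ([Au3+(aq)]·[Cr2+(aq)]^3) = 0.000846 (log Q = −3.073).
By the Nernst equation, E = +1.920 − (0.0615/3)·(−3.073) = +1.983 V.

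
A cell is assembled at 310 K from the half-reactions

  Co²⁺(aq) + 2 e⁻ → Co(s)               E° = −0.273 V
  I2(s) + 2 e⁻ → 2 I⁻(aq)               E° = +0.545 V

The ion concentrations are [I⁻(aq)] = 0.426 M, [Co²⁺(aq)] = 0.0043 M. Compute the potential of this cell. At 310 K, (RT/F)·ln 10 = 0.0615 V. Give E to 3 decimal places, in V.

+0.914 V

Since E°(I₂/I⁻) > E°(Co²⁺/Co), I₂/I⁻ serves as the cathode.
E°cell = E°cat − E°an = +0.545 − (−0.273) = +0.818 V; n = 2.
For the overall reaction I2(s) + Co(s) → 2 I⁻(aq) + Co²⁺(aq), Q = [I⁻(aq)]^2·[Co²⁺(aq)] = 0.00078, giving log Q = −3.108.
By the Nernst equation, E = +0.818 − (0.0615/2)·(−3.108) = +0.914 V.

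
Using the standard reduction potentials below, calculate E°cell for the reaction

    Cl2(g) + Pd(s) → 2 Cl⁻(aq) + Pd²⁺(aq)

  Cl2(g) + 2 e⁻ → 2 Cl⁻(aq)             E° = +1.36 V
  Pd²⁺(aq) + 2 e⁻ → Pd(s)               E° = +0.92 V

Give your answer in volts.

Cl2(g) gains electrons, so the Cl₂/Cl⁻ couple is the cathode; the Pd²⁺/Pd couple is the anode.
E°cell = E°(cathode) − E°(anode) = +1.36 − (+0.92) = +0.44 V.

+0.44 V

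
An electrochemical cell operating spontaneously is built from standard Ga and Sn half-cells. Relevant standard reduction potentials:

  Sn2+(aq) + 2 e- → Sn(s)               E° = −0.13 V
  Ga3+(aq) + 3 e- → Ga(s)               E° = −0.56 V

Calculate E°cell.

Of the two couples in this cell, the one with the more positive reduction potential is reduced at the cathode: here that is Sn²⁺/Sn (−0.13 V); Ga³⁺/Ga (−0.56 V) is the anode.
E°cell = E°(cathode) − E°(anode) = −0.13 − (−0.56) = +0.43 V.

+0.43 V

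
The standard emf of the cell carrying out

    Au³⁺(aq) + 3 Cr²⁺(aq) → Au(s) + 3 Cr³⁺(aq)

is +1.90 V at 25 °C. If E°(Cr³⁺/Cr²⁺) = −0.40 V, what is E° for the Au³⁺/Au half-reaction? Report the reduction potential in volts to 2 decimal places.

+1.50 V

In the reaction as written the Au³⁺/Au couple is reduced (cathode) and Cr³⁺/Cr²⁺ is oxidized (anode), so E°cell = E°(Au³⁺/Au) − E°(Cr³⁺/Cr²⁺).
E°(Au³⁺/Au) = E°cell + E°(anode) = +1.90 + (−0.40) = +1.50 V.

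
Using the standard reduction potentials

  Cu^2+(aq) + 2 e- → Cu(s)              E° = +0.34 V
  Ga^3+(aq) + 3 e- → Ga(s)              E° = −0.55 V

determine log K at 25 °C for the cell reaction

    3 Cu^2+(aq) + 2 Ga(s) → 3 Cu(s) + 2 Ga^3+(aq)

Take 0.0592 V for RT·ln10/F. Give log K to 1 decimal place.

The Cu²⁺/Cu couple is reduced (cathode); E°cell = +0.34 − (−0.55) = +0.89 V with n = 6.
At equilibrium E = 0, so log K = nE°cell / 0.0592 = (6)(+0.89) / 0.0592 = 90.2.

log K = 90.2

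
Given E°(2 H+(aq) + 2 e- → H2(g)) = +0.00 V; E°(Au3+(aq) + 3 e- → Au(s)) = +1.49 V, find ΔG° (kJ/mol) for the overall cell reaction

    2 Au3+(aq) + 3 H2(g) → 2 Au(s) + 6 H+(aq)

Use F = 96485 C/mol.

−863 kJ/mol

In the reaction as written Au3+(aq) is reduced, so the Au³⁺/Au couple is the cathode and 2H⁺/H₂ is the anode.
E°cell = +1.49 − (+0.00) = +1.49 V; balancing electrons gives n = 6.
ΔG° = −nFE°cell = −(6)(96485)(+1.49) J/mol = −863 kJ/mol.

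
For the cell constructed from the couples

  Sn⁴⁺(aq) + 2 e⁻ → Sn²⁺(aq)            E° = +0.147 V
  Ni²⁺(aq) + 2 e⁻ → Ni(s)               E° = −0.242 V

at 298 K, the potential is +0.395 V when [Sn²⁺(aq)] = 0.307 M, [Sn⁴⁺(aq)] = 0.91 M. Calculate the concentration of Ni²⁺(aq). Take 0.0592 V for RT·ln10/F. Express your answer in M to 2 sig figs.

1.9 M

Sn⁴⁺/Sn²⁺ is the cathode (higher E°); E°cell = +0.147 − (−0.242) = +0.389 V with n = 2.
Rearranging E = E° − (0.0592/n)·log Q gives log Q = 2(+0.389 − (+0.395))/0.0592 = −0.203.
Balancing electrons gives Sn⁴⁺(aq) + Ni(s) → Sn²⁺(aq) + Ni²⁺(aq); thus Q = ([Sn²⁺(aq)]·[Ni²⁺(aq)]) / [Sn⁴⁺(aq)].
Substituting the known concentrations and solving, log [Ni²⁺(aq)] = 0.269 and [Ni²⁺(aq)] = 1.9 M.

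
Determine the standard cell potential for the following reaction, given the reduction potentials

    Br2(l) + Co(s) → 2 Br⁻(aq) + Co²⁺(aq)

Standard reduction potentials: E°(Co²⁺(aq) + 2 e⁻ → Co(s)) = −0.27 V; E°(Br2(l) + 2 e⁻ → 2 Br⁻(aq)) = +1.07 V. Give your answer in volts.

Br2(l) gains electrons, so the Br₂/Br⁻ couple is the cathode; the Co²⁺/Co couple is the anode.
E°cell = E°(cathode) − E°(anode) = +1.07 − (−0.27) = +1.34 V.
The positive value indicates the reaction is spontaneous as written.

+1.34 V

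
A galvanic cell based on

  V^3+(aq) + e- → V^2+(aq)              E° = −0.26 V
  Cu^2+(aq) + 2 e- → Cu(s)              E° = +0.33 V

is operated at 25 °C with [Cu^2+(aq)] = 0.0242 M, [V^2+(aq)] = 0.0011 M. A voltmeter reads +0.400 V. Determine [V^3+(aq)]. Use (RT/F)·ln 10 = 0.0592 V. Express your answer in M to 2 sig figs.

0.28 M

With Cu²⁺/Cu at the cathode and V³⁺/V²⁺ at the anode, E°cell = +0.33 − (−0.26) = +0.59 V (n = 2).
From the Nernst equation, log Q = n(E° − E)/0.0592 = 2·(+0.59 − (+0.400))/0.0592 = 6.419.
For Cu^2+(aq) + 2 V^2+(aq) → Cu(s) + 2 V^3+(aq), the reaction quotient is Q = [V^3+(aq)]^2 / ([Cu^2+(aq)]·[V^2+(aq)]^2).
Solving for the unknown gives log [V^3+(aq)] = −0.557, so [V^3+(aq)] ≈ 0.28 M.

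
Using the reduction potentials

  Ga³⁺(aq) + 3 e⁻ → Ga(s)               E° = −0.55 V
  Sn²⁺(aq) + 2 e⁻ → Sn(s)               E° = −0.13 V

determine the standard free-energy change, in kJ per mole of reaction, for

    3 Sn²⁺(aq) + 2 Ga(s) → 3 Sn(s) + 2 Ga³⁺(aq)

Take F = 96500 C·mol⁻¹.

−243 kJ/mol

In the reaction as written Sn²⁺(aq) is reduced, so the Sn²⁺/Sn couple is the cathode and Ga³⁺/Ga is the anode.
E°cell = −0.13 − (−0.55) = +0.42 V; balancing electrons gives n = 6.
ΔG° = −nFE°cell = −(6)(96500)(+0.42) J/mol = −243 kJ/mol.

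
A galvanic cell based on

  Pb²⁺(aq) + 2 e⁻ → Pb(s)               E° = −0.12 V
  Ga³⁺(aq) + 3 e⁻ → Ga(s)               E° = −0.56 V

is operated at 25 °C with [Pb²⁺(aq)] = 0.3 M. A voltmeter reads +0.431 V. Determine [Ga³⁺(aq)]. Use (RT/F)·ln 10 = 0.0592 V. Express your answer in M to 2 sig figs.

0.47 M

With Pb²⁺/Pb at the cathode and Ga³⁺/Ga at the anode, E°cell = −0.12 − (−0.56) = +0.44 V (n = 6).
From the Nernst equation, log Q = n(E° − E)/0.0592 = 6·(+0.44 − (+0.431))/0.0592 = 0.912.
For 3 Pb²⁺(aq) + 2 Ga(s) → 3 Pb(s) + 2 Ga³⁺(aq), the reaction quotient is Q = [Ga³⁺(aq)]^2 / [Pb²⁺(aq)]^3.
Isolating [Ga³⁺(aq)] in Q = 10^{0.912} yields log [Ga³⁺(aq)] = −0.328, i.e. 0.47 M.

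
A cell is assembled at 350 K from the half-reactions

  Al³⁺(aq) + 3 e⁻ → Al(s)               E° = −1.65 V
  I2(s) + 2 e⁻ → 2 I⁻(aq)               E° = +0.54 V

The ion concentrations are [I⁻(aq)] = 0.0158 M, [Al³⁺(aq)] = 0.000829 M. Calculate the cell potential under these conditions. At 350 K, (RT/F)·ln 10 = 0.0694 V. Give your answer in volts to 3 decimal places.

+2.386 V

I₂/I⁻ is reduced (cathode, E° = +0.54 V) and Al³⁺/Al is oxidized (anode).
E°cell = E°cat − E°an = +0.54 − (−1.65) = +2.19 V; n = 6.
The balanced reaction is 3 I2(s) + 2 Al(s) → 6 I⁻(aq) + 2 Al³⁺(aq), so Q = [I⁻(aq)]^6·[Al³⁺(aq)]^2 = 1.07×10^−17 and log Q = −16.971.
Applying E = E° − (RT ln10/nF)·log Q gives +2.19 − (0.0694/6)(−16.971) = +2.386 V.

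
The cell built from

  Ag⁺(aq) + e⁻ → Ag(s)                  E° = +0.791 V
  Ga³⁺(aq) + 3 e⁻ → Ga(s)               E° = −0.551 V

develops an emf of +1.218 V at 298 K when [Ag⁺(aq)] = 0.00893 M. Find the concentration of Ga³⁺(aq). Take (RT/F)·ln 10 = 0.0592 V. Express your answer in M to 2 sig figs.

1.4 M

Ag⁺/Ag is the cathode (higher E°); E°cell = +0.791 − (−0.551) = +1.342 V with n = 3.
Rearranging E = E° − (0.0592/n)·log Q gives log Q = 3(+1.342 − (+1.218))/0.0592 = 6.284.
Balancing electrons gives 3 Ag⁺(aq) + Ga(s) → 3 Ag(s) + Ga³⁺(aq); thus Q = [Ga³⁺(aq)] / [Ag⁺(aq)]^3.
Isolating [Ga³⁺(aq)] in Q = 10^{6.284} yields log [Ga³⁺(aq)] = 0.137, i.e. 1.4 M.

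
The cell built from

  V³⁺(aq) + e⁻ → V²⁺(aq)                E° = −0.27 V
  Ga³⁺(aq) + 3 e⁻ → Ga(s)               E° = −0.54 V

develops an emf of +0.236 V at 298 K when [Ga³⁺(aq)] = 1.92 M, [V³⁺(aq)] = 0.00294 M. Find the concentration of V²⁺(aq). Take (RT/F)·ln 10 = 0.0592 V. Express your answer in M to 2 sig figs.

0.0089 M

V³⁺/V²⁺ is the cathode (higher E°); E°cell = −0.27 − (−0.54) = +0.27 V with n = 3.
From the Nernst equation, log Q = n(E° − E)/0.0592 = 3·(+0.27 − (+0.236))/0.0592 = 1.723.
Balancing electrons gives 3 V³⁺(aq) + Ga(s) → 3 V²⁺(aq) + Ga³⁺(aq); thus Q = ([V²⁺(aq)]^3·[Ga³⁺(aq)]) / [V³⁺(aq)]^3.
Solving for the unknown gives log [V²⁺(aq)] = −2.052, so [V²⁺(aq)] ≈ 0.0089 M.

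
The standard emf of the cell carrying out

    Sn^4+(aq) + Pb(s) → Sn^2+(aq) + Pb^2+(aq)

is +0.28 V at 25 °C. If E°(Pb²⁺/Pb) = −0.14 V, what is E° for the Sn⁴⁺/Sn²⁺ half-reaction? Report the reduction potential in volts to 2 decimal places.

In the reaction as written the Sn⁴⁺/Sn²⁺ couple is reduced (cathode) and Pb²⁺/Pb is oxidized (anode), so E°cell = E°(Sn⁴⁺/Sn²⁺) − E°(Pb²⁺/Pb).
E°(Sn⁴⁺/Sn²⁺) = E°cell + E°(anode) = +0.28 + (−0.14) = +0.14 V.

+0.14 V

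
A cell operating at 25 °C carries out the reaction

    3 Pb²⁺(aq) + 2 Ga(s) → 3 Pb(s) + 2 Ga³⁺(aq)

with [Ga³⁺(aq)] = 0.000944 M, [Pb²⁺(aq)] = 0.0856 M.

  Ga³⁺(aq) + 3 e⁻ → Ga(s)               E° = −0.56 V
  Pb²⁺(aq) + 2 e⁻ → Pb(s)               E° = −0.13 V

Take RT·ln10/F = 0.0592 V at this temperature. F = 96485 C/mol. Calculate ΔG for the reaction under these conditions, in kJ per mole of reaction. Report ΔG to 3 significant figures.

−265 kJ/mol

With Pb²⁺/Pb reduced at the cathode, E°cell = −0.13 − (−0.56) = +0.43 V and n = 6.
Q = [Ga³⁺(aq)]^2 / [Pb²⁺(aq)]^3 = 0.00142, so log Q = −2.847 and E = +0.43 − (0.0592/6)(−2.847) = +0.4581 V.
Then ΔG = −nFE = −6 × 96485 × +0.4581 J/mol = −265 kJ/mol.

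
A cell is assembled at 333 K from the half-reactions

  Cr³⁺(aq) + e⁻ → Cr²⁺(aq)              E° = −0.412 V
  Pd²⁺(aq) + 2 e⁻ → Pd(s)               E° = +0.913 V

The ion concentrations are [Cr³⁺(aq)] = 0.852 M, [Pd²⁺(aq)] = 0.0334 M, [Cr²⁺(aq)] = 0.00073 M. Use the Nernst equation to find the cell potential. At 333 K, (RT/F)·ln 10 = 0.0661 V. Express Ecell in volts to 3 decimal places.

+1.073 V

Pd²⁺/Pd is reduced (cathode, E° = +0.913 V) and Cr³⁺/Cr²⁺ is oxidized (anode).
E°cell = +0.913 − (−0.412) = +1.325 V, with n = 2 electrons transferred.
Balancing gives Pd²⁺(aq) + 2 Cr²⁺(aq) → Pd(s) + 2 Cr³⁺(aq); hence Q = [Cr³⁺(aq)]^2 / ([Pd²⁺(aq)]·[Cr²⁺(aq)]^2) = 4.08×10^7 (log Q = 7.610).
By the Nernst equation, E = +1.325 − (0.0661/2)·(7.610) = +1.073 V.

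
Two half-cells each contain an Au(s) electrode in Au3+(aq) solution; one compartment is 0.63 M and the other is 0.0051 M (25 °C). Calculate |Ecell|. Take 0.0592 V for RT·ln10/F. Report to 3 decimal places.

0.041 V

For a concentration cell E°cell = 0, since both electrodes use the same couple.
The compartment with the higher Au3+(aq) concentration (0.63 M) acts as the cathode; ions are reduced there and produced at the dilute (0.0051 M) anode.
With n = 3, Ecell = −(0.0592/3)·log([dilute]/[conc]) = −(0.0592/3)·log(0.0051/0.63) = +0.041 V.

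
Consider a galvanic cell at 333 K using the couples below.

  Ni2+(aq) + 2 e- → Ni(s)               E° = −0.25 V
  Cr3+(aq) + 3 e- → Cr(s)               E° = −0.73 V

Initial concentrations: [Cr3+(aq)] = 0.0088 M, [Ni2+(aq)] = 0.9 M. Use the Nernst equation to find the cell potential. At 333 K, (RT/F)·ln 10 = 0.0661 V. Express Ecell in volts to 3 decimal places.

Ni²⁺/Ni is reduced (cathode, E° = −0.25 V) and Cr³⁺/Cr is oxidized (anode).
E°cell = −0.25 − (−0.73) = +0.48 V, with n = 6 electrons transferred.
For the overall reaction 3 Ni2+(aq) + 2 Cr(s) → 3 Ni(s) + 2 Cr3+(aq), Q = [Cr3+(aq)]^2 / [Ni2+(aq)]^3 = 0.000106, giving log Q = −3.974.
By the Nernst equation, E = +0.48 − (0.0661/6)·(−3.974) = +0.524 V.

+0.524 V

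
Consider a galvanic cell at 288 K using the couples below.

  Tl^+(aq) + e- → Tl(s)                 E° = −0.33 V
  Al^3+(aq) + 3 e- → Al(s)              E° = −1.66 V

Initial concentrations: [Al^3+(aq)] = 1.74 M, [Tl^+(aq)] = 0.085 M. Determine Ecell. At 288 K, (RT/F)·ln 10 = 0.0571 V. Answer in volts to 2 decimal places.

+1.26 V

The Tl⁺/Tl couple has the more positive E°, so it is the cathode; Al³⁺/Al is the anode.
E°cell = −0.33 − (−1.66) = +1.33 V, with n = 3 electrons transferred.
Balancing gives 3 Tl^+(aq) + Al(s) → 3 Tl(s) + Al^3+(aq); hence Q = [Al^3+(aq)] / [Tl^+(aq)]^3 = 2.83×10^3 (log Q = 3.452).
Applying E = E° − (RT ln10/nF)·log Q gives +1.33 − (0.0571/3)(3.452) = +1.26 V.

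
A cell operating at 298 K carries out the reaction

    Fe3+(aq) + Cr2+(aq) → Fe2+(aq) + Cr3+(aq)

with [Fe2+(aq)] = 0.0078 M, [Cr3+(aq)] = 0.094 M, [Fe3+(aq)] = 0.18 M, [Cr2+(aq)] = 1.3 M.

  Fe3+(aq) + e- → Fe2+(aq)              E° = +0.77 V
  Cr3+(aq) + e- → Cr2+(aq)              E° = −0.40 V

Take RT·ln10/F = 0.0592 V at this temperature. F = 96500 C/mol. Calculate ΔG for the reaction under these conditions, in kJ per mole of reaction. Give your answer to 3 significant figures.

−127 kJ/mol

E°cell = +0.77 − (−0.40) = +1.17 V; the balanced reaction transfers n = 1 electron.
The reaction quotient is ([Fe2+(aq)]·[Cr3+(aq)]) / ([Fe3+(aq)]·[Cr2+(aq)]) = 0.00313; by Nernst, E = +1.17 − (0.0592/1)(−2.504) = +1.3182 V.
Finally ΔG = −nFE = −(1)(96500 C/mol)(+1.3182 V) = −127 kJ/mol.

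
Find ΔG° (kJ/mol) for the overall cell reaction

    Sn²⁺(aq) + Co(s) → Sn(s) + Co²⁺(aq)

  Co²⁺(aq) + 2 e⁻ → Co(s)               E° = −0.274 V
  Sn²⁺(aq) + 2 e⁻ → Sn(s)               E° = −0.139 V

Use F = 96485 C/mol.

−26.1 kJ/mol

In the reaction as written Sn²⁺(aq) is reduced, so the Sn²⁺/Sn couple is the cathode and Co²⁺/Co is the anode.
E°cell = −0.139 − (−0.274) = +0.135 V; balancing electrons gives n = 2.
ΔG° = −nFE°cell = −(2)(96485)(+0.135) J/mol = −26.1 kJ/mol.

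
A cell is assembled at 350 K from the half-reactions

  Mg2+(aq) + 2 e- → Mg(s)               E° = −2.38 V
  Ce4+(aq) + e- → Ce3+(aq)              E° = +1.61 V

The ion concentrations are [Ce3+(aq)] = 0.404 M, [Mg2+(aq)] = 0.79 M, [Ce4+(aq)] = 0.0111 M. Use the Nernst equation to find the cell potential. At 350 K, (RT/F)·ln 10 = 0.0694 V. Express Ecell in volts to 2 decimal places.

Ce⁴⁺/Ce³⁺ is reduced (cathode, E° = +1.61 V) and Mg²⁺/Mg is oxidized (anode).
E°cell = E°cat − E°an = +1.61 − (−2.38) = +3.99 V; n = 2.
Balancing gives 2 Ce4+(aq) + Mg(s) → 2 Ce3+(aq) + Mg2+(aq); hence Q = ([Ce3+(aq)]^2·[Mg2+(aq)]) / [Ce4+(aq)]^2 = 1.05×10^3 (log Q = 3.020).
By the Nernst equation, E = +3.99 − (0.0694/2)·(3.020) = +3.89 V.

+3.89 V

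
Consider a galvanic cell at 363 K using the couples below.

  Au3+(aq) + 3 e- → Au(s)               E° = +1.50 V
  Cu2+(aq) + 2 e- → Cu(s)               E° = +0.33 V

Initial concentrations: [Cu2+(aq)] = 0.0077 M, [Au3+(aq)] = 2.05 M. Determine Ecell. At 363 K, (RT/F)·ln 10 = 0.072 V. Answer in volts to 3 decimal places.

The Au³⁺/Au couple has the more positive E°, so it is the cathode; Cu²⁺/Cu is the anode.
E°cell = E°cat − E°an = +1.50 − (+0.33) = +1.17 V; n = 6.
For the overall reaction 2 Au3+(aq) + 3 Cu(s) → 2 Au(s) + 3 Cu2+(aq), Q = [Cu2+(aq)]^3 / [Au3+(aq)]^2 = 1.09×10^−7, giving log Q = −6.964.
E = E° − (0.072/n)·log Q = +1.17 − (0.072/6)(−6.964) = +1.254 V.

+1.254 V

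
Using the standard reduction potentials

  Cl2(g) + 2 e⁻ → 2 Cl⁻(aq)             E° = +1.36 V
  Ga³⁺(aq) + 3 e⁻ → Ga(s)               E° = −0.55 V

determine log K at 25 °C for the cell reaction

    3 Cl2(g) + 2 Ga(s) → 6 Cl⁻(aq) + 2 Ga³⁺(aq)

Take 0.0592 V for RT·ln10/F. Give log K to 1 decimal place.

log K = 193.6

The Cl₂/Cl⁻ couple is reduced (cathode); E°cell = +1.36 − (−0.55) = +1.91 V with n = 6.
At equilibrium E = 0, so log K = nE°cell / 0.0592 = (6)(+1.91) / 0.0592 = 193.6.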